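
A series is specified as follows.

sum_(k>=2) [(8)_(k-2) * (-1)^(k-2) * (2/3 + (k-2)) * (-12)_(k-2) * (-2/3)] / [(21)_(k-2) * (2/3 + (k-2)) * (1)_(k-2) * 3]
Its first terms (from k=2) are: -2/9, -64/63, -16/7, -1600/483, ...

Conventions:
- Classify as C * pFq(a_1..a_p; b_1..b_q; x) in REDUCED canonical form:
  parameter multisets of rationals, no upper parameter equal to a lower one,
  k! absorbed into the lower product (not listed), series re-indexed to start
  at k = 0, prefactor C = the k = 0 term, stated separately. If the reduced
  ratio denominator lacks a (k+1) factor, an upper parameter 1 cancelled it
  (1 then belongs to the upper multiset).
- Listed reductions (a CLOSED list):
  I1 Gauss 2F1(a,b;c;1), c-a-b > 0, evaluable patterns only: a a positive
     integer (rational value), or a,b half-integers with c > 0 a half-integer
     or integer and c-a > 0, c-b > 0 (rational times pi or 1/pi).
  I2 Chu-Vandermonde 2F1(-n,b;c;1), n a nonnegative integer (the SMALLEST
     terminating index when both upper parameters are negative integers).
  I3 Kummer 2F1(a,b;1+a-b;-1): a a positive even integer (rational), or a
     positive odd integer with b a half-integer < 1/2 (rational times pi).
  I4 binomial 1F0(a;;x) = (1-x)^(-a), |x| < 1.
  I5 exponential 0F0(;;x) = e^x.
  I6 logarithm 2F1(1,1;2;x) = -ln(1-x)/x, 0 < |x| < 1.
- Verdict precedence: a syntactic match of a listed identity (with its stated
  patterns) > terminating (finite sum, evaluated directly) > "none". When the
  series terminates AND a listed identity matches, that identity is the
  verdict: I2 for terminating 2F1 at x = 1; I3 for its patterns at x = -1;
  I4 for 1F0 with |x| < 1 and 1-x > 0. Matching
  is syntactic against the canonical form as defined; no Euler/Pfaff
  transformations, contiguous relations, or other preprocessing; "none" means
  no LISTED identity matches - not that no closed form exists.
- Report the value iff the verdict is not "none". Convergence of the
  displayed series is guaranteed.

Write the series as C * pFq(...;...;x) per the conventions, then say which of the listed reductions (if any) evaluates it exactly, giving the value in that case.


The series (x = -1) is 2F1: upper {-12, 8}, lower {21}, prefactor -2/9. Verdict: the Kummer evaluation I3 matches (x = -1; c = 21 equals 1+a-b for upper {-12, 8}: listed pattern). Hence: -323/21.

Key observation: t_0 being -2/9, the factor k + 2/3 cancels (top and bottom), leaving prefactor -2/9.
Consecutive-term ratio: r(k) = (-1) * (k-12) (k+8) / [(k+21) (k+1)] - rational in k, leading ratio (-1); with t_0 = -2/9, classification follows.


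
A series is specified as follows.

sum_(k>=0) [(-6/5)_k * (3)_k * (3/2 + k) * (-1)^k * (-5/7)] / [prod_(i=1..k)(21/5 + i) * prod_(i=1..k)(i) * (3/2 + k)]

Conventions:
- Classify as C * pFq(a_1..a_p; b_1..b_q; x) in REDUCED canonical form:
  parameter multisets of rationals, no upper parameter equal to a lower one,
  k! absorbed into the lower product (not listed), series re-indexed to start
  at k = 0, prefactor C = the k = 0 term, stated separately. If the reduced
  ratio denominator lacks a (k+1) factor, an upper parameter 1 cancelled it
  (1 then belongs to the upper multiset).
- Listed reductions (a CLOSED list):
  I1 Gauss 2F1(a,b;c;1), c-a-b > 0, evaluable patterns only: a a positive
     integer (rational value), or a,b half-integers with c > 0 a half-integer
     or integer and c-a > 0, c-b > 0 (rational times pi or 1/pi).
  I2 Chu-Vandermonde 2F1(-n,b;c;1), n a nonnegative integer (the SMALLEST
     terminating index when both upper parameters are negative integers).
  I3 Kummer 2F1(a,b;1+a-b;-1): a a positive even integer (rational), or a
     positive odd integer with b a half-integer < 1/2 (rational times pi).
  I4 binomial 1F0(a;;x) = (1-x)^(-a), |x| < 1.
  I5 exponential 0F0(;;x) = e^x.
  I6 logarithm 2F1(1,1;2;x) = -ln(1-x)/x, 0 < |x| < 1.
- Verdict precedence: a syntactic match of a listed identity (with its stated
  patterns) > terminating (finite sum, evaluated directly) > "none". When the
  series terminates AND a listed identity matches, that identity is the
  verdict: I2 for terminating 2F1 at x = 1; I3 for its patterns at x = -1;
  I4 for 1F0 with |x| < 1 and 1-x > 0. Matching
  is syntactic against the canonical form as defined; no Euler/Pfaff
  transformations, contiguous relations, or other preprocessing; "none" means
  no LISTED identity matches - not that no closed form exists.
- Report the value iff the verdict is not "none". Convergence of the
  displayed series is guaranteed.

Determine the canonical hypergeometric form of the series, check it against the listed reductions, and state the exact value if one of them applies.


At argument -1: a 2F1 with upper {-6/5, 3}, lower {26/5}, scaled by C = -5/7. Verdict: none - at argument -1 the multisets {-6/5, 3} ; {26/5} match no listed identity.

Key observation: t_0 being -5/7, k + 3/2 divides numerator and denominator alike; C = -5/7, x = -1 after cancelling.
Adjacent-term ratio: r(k) = (-1) * (k-6/5) (k+3) / [(k+26/5) (k+1)] - rational; roots negated = parameters, x = (-1), C = -5/7.


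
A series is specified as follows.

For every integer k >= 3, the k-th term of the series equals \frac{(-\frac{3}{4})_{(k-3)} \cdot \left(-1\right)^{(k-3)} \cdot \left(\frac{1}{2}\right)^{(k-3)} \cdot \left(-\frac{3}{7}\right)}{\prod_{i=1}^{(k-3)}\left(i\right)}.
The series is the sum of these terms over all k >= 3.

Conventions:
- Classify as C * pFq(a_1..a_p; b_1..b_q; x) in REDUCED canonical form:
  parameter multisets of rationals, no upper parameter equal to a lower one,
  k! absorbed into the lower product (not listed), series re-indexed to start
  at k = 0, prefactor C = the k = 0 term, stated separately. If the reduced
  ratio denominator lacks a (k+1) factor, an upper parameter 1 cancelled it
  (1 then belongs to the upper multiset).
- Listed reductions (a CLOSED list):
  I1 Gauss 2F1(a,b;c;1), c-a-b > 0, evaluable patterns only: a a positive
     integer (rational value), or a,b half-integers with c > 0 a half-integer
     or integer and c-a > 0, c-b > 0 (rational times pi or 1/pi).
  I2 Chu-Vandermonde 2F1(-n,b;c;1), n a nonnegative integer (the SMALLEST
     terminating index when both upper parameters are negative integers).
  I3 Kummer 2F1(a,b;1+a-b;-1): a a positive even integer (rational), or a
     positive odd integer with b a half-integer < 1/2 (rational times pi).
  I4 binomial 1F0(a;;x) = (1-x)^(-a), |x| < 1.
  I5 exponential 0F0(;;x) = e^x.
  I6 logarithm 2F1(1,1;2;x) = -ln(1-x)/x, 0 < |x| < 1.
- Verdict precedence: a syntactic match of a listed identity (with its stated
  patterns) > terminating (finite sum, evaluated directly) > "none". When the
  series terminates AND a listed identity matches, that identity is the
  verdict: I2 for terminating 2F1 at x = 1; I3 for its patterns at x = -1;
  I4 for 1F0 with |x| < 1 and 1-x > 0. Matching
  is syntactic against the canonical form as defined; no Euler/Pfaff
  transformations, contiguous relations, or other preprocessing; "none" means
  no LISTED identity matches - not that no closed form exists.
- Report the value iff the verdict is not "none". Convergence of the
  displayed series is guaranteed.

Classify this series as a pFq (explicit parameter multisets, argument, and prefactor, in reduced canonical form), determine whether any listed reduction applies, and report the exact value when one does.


This is -\frac{3}{7} * 1F0(-\frac{3}{4}; -; -\frac{1}{2}) in reduced canonical form. Verdict: this is the I4 binomial reduction (the 1F0 binomial series: exponent 3/4, x = -\frac{1}{2}). Exact value: \left(-\frac{3}{7}\right) \cdot \left(\frac{3}{2}\right)^{\frac{3}{4}}.

Structural cue: from the first term -\frac{3}{7}: the (-1)^k factor (C = -3/7) folds into the argument's sign.
Ratio: r(k) = -\frac{1}{2} * (k-\frac{3}{4}) / [(k+1)] - poly over poly, x = -\frac{1}{2} from leading terms; C = -\frac{3}{7} at k = 0.


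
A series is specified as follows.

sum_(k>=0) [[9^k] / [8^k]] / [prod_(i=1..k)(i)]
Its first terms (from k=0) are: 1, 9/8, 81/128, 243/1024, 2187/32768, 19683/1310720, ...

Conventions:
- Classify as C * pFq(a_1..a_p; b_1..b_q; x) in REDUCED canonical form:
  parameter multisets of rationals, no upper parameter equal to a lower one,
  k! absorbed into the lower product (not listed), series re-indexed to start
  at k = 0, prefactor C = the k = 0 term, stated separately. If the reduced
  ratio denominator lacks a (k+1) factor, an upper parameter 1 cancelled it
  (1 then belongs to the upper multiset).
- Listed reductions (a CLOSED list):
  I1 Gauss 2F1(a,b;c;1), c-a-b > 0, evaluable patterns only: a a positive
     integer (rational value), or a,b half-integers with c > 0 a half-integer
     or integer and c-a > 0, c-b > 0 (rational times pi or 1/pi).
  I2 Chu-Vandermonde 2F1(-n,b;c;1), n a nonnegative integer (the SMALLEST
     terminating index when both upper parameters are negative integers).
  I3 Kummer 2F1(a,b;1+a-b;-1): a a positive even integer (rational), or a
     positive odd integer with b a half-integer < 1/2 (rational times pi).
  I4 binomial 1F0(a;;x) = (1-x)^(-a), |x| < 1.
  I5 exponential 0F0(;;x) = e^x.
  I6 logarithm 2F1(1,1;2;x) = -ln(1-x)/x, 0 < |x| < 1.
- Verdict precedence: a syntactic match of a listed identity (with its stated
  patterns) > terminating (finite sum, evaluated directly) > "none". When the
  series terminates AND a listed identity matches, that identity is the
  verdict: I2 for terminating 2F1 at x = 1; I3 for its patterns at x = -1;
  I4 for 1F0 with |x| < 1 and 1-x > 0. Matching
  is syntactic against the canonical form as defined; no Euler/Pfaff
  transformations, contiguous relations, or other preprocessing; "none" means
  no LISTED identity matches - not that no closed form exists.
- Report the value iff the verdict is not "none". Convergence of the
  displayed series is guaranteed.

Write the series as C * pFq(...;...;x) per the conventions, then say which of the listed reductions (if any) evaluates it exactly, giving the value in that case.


This is 1 * 0F0(-; -; 9/8) in reduced canonical form. Verdict: this is the exponential series (I5) (the 0F0 exponential series at x = 9/8). Its exact value is e^(9/8).

The tell: x = (9/8) and the two geometric factors (C = 1) combine into one argument.
Consecutive-term ratio: r(k) = (9/8) * 1 / [(k+1)] ; factor over Q: parameters, x = (9/8), and C = 1.


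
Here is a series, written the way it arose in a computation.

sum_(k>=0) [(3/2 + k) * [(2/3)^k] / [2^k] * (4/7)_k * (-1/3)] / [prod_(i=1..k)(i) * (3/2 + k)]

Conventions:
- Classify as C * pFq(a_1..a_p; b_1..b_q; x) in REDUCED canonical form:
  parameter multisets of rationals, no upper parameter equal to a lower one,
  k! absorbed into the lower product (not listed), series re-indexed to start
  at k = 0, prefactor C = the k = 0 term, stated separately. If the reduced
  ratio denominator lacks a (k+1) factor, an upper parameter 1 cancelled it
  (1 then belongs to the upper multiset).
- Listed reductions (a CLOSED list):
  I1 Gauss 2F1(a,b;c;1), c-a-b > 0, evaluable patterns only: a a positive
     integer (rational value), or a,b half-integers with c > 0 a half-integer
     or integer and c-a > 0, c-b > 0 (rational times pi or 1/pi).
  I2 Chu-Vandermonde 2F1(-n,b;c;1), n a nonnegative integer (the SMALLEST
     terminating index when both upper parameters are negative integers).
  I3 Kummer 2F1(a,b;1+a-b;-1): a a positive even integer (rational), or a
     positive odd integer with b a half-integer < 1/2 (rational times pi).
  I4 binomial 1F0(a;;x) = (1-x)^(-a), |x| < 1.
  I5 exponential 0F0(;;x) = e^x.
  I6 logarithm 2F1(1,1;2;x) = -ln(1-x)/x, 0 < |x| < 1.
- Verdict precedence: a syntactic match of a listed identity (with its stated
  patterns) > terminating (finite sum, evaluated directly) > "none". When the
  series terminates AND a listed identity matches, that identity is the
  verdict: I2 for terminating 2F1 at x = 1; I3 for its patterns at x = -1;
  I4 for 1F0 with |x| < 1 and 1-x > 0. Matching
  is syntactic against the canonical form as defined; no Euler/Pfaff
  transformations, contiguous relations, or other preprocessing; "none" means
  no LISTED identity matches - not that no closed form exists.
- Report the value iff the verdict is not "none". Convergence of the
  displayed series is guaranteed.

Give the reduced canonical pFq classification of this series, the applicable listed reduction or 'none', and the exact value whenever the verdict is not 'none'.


First insight: t_0 being -1/3, the factor k + 3/2 cancels (top and bottom), leaving C = -1/3, x = 1/3.
Term ratio: r(k) = (1/3) * (k+4/7) / [(k+1)] - rational in k, leading ratio (1/3); with t_0 = -1/3, classification follows.

This is -1/3 * 1F0(4/7; -; 1/3) in reduced canonical form. Verdict: the I4 binomial reduction applies (the 1F0 binomial series: exponent -4/7, x = 1/3). Its exact value is (-1/3) * (2/3)^(-4/7).


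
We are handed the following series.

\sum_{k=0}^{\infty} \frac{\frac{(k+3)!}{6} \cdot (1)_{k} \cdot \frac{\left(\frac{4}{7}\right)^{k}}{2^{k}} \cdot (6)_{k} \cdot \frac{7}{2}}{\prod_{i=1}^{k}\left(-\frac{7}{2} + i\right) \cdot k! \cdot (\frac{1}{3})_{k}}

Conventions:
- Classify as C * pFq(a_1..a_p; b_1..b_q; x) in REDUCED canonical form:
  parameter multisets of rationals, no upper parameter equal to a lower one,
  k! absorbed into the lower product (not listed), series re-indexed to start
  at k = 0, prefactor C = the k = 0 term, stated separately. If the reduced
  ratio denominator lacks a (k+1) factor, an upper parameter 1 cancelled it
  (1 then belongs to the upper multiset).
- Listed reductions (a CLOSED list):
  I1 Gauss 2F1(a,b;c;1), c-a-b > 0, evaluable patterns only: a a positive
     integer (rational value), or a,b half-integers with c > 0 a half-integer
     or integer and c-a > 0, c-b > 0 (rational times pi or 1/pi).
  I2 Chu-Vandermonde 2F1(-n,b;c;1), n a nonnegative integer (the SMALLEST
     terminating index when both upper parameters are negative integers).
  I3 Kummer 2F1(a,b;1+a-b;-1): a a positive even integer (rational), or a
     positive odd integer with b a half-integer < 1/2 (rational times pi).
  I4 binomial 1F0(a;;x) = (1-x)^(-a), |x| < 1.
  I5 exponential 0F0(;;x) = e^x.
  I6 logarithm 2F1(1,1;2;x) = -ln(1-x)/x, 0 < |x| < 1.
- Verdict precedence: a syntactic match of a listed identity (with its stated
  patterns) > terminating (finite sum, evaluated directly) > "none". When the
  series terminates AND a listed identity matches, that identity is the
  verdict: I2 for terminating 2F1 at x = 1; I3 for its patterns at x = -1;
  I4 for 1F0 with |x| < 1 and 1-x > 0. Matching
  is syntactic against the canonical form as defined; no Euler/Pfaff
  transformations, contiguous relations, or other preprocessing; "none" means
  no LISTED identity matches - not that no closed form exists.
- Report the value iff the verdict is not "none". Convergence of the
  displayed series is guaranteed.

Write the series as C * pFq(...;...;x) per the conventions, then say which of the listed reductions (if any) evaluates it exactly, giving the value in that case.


Prefactor \frac{7}{2}, argument \frac{2}{7}: 3F2 with upper {1, 4, 6} over lower {-\frac{5}{2}, \frac{1}{3}}. Verdict: none. No listed pattern accepts 3F2(1, 4, 6; -\frac{5}{2}, \frac{1}{3}; \frac{2}{7}).

Key observation: t_0 = \frac{7}{2} here, and the lower running product (C = 7/2, x = 2/7) is a rising factorial.
Consecutive-term ratio: r(k) = \frac{2}{7} * (k+1) (k+4) (k+6) / [(k-\frac{5}{2}) (k+\frac{1}{3}) (k+1)] - rational in k, leading ratio \frac{2}{7}; with t_0 = \frac{7}{2}, classification follows.


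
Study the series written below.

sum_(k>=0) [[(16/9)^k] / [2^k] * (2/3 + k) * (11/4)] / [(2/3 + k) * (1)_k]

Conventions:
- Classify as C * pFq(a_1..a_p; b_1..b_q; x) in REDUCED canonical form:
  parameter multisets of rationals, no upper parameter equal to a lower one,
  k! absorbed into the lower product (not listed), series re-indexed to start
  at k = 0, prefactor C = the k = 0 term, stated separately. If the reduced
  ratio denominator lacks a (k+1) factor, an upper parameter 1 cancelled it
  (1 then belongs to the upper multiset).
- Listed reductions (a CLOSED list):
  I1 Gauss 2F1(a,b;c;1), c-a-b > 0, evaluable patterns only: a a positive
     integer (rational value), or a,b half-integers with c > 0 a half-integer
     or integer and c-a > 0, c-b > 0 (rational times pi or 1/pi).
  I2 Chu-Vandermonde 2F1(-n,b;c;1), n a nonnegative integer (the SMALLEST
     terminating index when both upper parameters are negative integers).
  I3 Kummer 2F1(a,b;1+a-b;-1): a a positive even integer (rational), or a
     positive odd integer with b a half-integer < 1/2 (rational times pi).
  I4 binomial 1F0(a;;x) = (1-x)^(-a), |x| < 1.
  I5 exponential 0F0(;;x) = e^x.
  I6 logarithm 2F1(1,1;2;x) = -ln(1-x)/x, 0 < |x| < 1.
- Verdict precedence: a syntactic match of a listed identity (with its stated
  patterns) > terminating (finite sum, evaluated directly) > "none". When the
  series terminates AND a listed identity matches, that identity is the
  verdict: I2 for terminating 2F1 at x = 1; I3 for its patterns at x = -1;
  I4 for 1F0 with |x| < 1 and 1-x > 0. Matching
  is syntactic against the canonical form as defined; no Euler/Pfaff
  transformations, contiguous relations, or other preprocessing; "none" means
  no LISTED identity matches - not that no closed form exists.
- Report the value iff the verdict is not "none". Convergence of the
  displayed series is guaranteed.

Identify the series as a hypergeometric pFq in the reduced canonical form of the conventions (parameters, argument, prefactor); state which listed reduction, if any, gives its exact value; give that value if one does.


Reduced: x = 8/9, 0F0, upper = {-}, lower = {-}, C = 11/4. Verdict (x = 8/9): exponential (I5) applies (the 0F0 exponential series at x = 8/9). Sum: (11/4) * e^(8/9).

Key observation: t_0 = 11/4 here, and the two k-th powers (C = 11/4) combine into one argument.
Adjacent-term ratio: r(k) = (8/9) * 1 / [(k+1)] - rational in k. x = (8/9); t_0 = 11/4; negate the roots.


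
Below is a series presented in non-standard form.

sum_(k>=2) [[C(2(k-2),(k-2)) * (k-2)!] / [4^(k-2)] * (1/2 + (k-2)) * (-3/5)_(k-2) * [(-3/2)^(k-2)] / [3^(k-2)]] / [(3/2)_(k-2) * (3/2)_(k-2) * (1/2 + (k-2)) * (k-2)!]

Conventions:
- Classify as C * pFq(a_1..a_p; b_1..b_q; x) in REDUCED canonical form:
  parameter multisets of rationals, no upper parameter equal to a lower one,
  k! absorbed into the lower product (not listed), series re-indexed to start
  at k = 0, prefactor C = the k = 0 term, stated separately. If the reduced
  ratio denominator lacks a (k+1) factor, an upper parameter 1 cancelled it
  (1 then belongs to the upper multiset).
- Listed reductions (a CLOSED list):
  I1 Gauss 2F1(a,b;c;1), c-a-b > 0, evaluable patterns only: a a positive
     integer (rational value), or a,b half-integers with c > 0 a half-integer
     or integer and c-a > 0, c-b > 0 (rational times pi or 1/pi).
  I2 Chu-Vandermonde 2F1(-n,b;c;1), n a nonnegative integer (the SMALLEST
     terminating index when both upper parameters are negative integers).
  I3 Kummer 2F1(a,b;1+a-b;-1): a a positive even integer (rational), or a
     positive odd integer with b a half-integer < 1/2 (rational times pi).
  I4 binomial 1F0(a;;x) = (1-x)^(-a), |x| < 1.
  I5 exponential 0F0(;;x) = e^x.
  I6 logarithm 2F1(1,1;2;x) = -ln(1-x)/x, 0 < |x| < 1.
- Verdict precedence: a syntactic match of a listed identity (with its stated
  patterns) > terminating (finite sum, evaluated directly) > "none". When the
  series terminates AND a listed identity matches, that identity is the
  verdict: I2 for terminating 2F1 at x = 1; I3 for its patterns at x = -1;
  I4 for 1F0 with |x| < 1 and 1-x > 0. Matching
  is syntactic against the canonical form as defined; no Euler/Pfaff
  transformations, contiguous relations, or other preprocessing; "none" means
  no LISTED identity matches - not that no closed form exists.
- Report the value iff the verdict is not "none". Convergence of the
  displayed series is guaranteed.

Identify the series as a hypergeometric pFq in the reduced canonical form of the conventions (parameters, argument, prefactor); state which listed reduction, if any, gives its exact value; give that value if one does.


The series (x = -1/2) is 2F2: upper {-3/5, 1/2}, lower {3/2, 3/2}, prefactor 1. Verdict: none here - no I1-I6 shape fits x = -1/2 with lower {3/2, 3/2}.

Key step: t_0 being 1, the factor k + 1/2 cancels (top and bottom), leaving C = 1, x = -1/2.
Ratio: r(k) = (-1/2) * (k-3/5) (k+1/2) / [(k+3/2) (k+3/2) (k+1)] - rational in k. x = (-1/2); t_0 = 1; negate the roots.


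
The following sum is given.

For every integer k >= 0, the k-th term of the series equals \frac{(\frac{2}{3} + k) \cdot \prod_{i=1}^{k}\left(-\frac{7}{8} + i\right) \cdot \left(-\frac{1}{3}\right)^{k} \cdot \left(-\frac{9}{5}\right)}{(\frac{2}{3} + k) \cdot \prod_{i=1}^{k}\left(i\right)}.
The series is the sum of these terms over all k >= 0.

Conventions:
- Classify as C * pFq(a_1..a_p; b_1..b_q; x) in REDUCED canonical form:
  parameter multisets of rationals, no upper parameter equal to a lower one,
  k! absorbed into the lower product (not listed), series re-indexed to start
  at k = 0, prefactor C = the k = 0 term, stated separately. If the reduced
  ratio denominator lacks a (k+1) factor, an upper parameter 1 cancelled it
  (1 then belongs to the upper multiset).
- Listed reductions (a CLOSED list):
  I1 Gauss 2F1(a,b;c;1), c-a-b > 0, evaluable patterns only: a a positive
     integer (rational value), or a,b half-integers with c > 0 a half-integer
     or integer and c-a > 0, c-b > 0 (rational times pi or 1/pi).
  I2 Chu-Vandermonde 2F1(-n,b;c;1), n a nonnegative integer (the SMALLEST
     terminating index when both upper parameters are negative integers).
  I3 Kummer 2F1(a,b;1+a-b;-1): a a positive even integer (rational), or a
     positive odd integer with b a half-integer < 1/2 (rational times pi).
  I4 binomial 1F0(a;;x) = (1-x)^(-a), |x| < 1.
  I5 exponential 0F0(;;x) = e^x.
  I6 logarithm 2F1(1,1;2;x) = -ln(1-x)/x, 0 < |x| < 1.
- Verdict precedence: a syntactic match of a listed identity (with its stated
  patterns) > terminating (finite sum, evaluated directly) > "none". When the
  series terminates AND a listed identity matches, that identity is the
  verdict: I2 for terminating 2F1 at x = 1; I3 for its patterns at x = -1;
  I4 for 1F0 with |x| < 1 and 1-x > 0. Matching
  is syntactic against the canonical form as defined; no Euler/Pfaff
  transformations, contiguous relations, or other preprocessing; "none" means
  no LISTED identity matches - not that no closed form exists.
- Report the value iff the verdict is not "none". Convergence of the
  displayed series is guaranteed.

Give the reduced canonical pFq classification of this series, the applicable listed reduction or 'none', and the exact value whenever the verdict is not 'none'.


x = -\frac{1}{3} here; the reduced form reads 1F0, upper {\frac{1}{8}}, lower {-}, C = -\frac{9}{5}. Verdict: this is the I4 binomial reduction (the 1F0 binomial series: exponent -1/8, x = -\frac{1}{3}). Exact value: \left(-\frac{9}{5}\right) \cdot \left(\frac{4}{3}\right)^{-\frac{1}{8}}.

Key observation: t_0 = -\frac{9}{5} here, and the product of the first k integers (C = -9/5) is k!.
Ratio: r(k) = -\frac{1}{3} * (k+\frac{1}{8}) / [(k+1)] ; factor over Q: parameters, x = -\frac{1}{3}, and C = -\frac{9}{5}.


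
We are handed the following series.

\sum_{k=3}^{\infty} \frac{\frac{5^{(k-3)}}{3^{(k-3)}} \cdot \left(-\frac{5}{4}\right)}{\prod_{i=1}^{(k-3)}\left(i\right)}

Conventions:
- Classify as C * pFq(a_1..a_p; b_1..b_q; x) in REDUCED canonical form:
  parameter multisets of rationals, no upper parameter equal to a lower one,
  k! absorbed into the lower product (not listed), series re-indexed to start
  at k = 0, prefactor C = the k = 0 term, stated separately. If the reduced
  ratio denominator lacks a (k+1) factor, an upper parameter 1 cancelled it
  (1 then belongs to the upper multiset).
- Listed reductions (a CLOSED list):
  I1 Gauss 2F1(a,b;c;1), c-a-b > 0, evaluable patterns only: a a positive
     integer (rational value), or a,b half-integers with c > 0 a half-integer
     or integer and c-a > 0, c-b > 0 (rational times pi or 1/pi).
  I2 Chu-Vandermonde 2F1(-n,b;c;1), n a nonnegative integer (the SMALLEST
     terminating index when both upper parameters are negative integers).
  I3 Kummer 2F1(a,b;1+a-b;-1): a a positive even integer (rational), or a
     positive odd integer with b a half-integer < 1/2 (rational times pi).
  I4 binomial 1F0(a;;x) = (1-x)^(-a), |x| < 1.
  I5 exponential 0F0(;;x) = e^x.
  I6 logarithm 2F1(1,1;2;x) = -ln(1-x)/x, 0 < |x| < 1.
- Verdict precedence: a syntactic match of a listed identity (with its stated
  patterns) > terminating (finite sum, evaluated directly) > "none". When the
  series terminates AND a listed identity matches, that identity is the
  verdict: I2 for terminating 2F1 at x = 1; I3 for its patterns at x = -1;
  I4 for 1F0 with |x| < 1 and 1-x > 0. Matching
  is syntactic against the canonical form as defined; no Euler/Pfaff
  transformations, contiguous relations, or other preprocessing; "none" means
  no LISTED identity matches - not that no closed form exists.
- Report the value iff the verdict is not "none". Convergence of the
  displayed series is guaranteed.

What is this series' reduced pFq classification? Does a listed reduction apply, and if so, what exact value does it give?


Classification (C = -\frac{5}{4}): 0F0 with upper {-}, lower {-}, argument x = \frac{5}{3}. Verdict: this is the exponential series (I5) (the 0F0 exponential series at x = \frac{5}{3}). Value: \left(-\frac{5}{4}\right) \cdot e^{\frac{5}{3}}.

The tell: t_0 being -\frac{5}{4}, the two geometric factors (prefactor -5/4) combine into one argument.
Ratio: r(k) = \frac{5}{3} * 1 / [(k+1)] - rational in k, leading ratio \frac{5}{3}; with t_0 = -\frac{5}{4}, classification follows.


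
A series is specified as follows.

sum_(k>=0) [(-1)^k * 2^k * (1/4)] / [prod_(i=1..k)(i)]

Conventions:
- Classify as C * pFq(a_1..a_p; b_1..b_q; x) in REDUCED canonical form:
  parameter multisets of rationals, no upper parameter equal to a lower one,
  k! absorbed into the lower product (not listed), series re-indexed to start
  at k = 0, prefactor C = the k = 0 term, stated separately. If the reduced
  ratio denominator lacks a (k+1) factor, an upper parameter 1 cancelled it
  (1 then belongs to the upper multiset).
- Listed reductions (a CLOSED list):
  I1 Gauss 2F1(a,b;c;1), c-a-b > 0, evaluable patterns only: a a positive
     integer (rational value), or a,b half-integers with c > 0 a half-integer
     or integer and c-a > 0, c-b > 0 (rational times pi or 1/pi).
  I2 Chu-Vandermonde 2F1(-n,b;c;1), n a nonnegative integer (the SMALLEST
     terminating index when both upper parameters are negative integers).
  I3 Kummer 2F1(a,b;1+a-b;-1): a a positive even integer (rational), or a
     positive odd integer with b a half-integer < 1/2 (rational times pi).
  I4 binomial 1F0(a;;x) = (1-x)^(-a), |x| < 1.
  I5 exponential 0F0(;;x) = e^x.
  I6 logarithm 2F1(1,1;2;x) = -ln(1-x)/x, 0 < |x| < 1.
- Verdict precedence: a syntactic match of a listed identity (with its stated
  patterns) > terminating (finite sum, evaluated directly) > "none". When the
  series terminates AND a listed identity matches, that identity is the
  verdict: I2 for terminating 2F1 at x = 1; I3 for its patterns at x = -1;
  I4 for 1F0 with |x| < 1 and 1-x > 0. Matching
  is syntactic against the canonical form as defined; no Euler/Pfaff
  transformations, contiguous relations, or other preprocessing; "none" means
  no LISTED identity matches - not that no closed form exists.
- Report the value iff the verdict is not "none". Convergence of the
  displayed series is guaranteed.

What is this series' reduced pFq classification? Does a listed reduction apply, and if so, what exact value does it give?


Key observation: t_0 = 1/4 here, and the (-1)^k factor (C = 1/4, x = -2) folds into the argument's sign.
Consecutive-term ratio: r(k) = (-2) * 1 / [(k+1)] - rational in k, leading ratio (-2); with t_0 = 1/4, classification follows.

At argument -2: a 0F0 with upper {-}, lower {-}, scaled by C = 1/4. Verdict: the I5 exponential reduction applies (the 0F0 exponential series at x = -2). Hence: (1/4) * e^(-2).


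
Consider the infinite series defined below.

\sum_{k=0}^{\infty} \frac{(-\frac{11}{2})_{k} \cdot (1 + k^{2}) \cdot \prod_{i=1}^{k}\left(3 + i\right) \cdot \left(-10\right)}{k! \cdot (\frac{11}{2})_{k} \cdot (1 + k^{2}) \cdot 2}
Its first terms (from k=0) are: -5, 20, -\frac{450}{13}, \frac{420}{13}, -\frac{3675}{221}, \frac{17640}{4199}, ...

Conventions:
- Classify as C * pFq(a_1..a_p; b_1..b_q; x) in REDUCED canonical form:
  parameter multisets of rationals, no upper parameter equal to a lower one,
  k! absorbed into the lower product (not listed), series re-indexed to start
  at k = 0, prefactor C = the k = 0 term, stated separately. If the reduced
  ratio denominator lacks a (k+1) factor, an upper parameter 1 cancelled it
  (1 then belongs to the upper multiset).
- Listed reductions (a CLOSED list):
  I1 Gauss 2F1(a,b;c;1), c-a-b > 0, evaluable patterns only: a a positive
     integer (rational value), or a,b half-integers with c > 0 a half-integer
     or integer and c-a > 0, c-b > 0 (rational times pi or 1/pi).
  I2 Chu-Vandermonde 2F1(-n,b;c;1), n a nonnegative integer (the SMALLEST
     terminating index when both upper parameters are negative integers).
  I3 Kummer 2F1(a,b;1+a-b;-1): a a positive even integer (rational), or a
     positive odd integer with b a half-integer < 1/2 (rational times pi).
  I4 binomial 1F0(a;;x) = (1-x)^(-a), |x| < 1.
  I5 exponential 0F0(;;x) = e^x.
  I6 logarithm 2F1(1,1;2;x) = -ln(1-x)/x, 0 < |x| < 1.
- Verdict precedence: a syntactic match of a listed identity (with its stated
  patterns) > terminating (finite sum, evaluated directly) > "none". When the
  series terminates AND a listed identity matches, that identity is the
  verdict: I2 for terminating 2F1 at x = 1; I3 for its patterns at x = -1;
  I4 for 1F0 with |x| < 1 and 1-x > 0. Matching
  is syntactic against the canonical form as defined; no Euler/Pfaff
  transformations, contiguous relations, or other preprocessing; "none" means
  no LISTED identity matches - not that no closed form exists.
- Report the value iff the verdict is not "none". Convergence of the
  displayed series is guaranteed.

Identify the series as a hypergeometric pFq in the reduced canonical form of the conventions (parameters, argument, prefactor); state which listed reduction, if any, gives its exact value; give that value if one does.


Canonical form: C = -5 times 2F1 with upper {-\frac{11}{2}, 4}, lower {\frac{11}{2}}, x = 1. Verdict (x = 1): the Gauss summation I1 applies (x = 1: the Gamma ratio telescopes since c-a-b = 7 > 0 and a = 4 in Z>0). Hence: -\frac{15}{256}.

Key observation: from the first term -5: the constant factors (prefactor -5) combine into one prefactor.
Consecutive-term ratio: r(k) = 1 * (k-\frac{11}{2}) (k+4) / [(k+\frac{11}{2}) (k+1)] - poly over poly, x = 1 from leading terms; C = -5 at k = 0.


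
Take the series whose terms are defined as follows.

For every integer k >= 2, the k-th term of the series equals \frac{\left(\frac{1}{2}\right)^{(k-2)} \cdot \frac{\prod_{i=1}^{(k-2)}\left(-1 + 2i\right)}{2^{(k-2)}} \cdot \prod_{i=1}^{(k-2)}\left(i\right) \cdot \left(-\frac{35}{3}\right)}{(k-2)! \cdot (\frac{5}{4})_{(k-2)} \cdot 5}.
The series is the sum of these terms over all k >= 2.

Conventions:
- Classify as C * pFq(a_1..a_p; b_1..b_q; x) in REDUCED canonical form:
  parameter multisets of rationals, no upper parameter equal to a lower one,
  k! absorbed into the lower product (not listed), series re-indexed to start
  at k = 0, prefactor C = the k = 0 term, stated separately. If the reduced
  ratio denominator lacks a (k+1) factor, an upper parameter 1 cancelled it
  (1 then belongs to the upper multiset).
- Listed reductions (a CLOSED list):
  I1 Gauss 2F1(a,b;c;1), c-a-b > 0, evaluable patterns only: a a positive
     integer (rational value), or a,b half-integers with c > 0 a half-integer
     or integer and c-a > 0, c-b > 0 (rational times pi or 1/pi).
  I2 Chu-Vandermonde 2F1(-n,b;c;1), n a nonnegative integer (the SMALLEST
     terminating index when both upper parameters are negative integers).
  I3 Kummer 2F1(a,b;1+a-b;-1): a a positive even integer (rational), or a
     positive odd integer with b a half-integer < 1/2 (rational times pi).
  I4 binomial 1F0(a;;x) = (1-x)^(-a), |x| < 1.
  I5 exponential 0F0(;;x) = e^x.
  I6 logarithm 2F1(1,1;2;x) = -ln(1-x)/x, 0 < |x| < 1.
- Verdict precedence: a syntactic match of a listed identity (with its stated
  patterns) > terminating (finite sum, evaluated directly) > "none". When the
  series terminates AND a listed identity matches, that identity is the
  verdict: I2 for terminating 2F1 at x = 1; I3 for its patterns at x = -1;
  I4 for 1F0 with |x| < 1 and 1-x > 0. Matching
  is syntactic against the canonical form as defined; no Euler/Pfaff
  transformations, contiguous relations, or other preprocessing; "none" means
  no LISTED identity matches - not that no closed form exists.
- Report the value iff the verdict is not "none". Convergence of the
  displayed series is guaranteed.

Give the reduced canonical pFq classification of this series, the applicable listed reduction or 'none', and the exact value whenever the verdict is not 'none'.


Reduced: x = \frac{1}{2}, 2F1, upper = {\frac{1}{2}, 1}, lower = {\frac{5}{4}}, C = -\frac{7}{3}. Verdict: none - at argument \frac{1}{2} the multisets {\frac{1}{2}, 1} ; {\frac{5}{4}} match no listed identity.

The tell: x = \frac{1}{2} and the odd product 1*3*...*(2k-1) (prefactor -7/3) is 2^k (1/2)_k.
Term ratio: r(k) = \frac{1}{2} * (k+\frac{1}{2}) (k+1) / [(k+\frac{5}{4}) (k+1)] - rational in k. x = \frac{1}{2}; t_0 = -\frac{7}{3}; negate the roots.


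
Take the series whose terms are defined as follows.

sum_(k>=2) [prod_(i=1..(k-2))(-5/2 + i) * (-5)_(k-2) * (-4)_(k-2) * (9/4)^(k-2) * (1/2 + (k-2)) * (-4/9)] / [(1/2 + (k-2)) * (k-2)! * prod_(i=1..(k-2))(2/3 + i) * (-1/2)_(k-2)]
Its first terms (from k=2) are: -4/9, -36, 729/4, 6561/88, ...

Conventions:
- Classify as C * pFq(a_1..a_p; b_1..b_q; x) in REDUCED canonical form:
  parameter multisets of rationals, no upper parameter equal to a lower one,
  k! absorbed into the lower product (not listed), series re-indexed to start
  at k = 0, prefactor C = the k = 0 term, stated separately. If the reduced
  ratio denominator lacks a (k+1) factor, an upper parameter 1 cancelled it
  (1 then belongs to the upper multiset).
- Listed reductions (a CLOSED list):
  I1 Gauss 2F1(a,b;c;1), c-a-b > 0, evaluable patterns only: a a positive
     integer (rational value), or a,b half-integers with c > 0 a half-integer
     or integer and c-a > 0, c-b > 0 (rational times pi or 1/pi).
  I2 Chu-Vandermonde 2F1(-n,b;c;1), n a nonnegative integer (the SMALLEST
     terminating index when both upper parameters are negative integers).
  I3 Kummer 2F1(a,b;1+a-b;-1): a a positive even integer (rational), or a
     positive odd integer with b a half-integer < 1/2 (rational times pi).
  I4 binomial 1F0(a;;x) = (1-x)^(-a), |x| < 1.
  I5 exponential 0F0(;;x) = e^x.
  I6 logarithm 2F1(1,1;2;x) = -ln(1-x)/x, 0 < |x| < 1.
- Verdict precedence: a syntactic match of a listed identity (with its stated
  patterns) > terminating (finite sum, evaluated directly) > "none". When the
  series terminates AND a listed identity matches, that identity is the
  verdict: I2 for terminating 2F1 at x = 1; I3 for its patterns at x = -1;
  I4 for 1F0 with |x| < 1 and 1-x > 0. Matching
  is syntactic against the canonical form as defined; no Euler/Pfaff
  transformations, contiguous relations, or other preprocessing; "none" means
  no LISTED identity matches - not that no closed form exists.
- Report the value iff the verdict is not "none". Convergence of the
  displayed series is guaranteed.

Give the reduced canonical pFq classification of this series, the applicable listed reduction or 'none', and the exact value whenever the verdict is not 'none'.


Reduced: x = 9/4, 3F2, upper = {-5, -4, -3/2}, lower = {-1/2, 5/3}, C = -4/9. Verdict: terminating - upper parameter -4 makes this a finite sum (last index 4), evaluated exactly. Exact value: 102518089/443520.

Key observation: with t_0 = -4/9, the running product (prefactor -4/9) telescopes to a rising factorial.
Ratio: r(k) = (9/4) * (k-5) (k-4) (k-3/2) / [(k-1/2) (k+5/3) (k+1)] - rational in k, leading ratio (9/4); with t_0 = -4/9, classification follows.


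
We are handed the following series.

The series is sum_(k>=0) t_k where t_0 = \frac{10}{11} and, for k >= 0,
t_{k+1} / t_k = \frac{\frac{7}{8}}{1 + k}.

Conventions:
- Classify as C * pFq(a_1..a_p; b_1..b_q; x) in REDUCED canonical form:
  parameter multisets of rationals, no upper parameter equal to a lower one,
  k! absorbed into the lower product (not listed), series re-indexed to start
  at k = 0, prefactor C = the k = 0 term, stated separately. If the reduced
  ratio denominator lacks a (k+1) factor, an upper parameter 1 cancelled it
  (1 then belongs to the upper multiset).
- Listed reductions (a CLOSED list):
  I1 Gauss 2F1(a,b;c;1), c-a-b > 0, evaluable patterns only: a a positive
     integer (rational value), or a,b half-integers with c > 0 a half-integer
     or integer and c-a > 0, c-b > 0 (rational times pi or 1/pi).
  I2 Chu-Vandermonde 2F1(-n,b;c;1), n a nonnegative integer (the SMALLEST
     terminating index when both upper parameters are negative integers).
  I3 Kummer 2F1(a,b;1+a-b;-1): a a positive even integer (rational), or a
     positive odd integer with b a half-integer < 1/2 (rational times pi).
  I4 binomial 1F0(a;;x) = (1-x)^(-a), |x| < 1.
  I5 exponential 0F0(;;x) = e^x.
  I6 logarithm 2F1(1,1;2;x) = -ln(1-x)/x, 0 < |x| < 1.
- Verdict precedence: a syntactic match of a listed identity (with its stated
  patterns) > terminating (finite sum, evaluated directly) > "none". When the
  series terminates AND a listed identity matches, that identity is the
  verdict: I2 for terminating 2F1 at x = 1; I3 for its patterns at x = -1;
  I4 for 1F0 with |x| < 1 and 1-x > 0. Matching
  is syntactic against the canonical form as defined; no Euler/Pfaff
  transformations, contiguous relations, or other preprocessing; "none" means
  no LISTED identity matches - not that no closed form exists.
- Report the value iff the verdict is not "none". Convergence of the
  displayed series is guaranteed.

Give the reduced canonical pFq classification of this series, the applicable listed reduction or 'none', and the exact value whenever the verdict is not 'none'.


Classification (C = \frac{10}{11}): 0F0 with upper {-}, lower {-}, argument x = \frac{7}{8}. Verdict: the exponential series (I5) matches (the 0F0 exponential series at x = \frac{7}{8}). Its exact value is \frac{10}{11} \cdot e^{\frac{7}{8}}.

Structural cue: from the first term \frac{10}{11}: factor the ratio over Q (C = 10/11): negated roots = parameters.
Adjacent-term ratio: r(k) = \frac{7}{8} * 1 / [(k+1)] - rational in k. x = \frac{7}{8}; t_0 = \frac{10}{11}; negate the roots.


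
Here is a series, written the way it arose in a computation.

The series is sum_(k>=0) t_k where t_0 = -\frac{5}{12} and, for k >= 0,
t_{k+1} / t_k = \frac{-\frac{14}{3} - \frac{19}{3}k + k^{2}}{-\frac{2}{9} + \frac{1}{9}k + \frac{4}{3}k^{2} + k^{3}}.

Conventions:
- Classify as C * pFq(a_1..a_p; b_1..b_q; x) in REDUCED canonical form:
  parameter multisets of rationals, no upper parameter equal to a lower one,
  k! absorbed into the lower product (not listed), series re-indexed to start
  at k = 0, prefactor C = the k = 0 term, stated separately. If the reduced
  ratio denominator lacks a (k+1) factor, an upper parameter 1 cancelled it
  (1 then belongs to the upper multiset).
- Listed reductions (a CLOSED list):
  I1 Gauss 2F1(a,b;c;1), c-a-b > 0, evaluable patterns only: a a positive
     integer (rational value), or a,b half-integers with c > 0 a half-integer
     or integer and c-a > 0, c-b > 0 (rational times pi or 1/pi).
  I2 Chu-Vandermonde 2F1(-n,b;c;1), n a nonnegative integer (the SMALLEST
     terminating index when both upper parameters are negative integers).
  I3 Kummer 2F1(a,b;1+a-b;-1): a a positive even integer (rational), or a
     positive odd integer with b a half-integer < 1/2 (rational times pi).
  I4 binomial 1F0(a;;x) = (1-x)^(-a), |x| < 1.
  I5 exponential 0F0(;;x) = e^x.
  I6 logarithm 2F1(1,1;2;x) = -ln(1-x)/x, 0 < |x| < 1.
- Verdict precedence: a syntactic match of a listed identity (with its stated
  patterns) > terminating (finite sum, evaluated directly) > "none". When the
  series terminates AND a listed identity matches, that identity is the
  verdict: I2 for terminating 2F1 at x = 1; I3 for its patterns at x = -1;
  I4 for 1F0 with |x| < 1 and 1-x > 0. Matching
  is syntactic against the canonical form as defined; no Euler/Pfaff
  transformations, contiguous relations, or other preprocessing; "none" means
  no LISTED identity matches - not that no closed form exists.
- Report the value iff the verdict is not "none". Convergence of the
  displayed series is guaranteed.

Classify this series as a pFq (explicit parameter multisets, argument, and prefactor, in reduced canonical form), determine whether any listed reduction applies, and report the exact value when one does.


The tell: x = 1 and the ratio is unreduced: k + 2/3 divides both sides (prefactor -5/12).
Step ratio: r(k) = 1 * (k-7) / [(k-\frac{1}{3}) (k+1)] - rational in k, leading ratio 1; with t_0 = -\frac{5}{12}, classification follows.

The series (x = 1) is 1F1: upper {-7}, lower {-\frac{1}{3}}, prefactor -\frac{5}{12}. Verdict: terminating at k = 7: the factor (-7)_k kills every later term; summing the 8 survivors is exact. Its exact value is \frac{105275}{31416}.
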